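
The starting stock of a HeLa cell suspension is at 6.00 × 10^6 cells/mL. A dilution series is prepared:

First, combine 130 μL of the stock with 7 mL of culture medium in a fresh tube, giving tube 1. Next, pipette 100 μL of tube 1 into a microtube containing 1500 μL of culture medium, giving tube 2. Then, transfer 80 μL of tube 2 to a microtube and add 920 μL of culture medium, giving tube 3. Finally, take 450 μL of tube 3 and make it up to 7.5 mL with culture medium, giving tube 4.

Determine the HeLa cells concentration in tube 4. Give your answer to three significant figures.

32.8 cells/mL

Step 1: 130 μL + 7 mL = 7130 μL total → factor 7130/130 = 54.846
Step 2: 100 μL + 1500 μL = 1600 μL total → factor 1600/100 = 16
Step 3: 80 μL + 920 μL = 1000 μL total → factor 1000/80 = 12.5
Step 4: 450 μL brought to 7.5 mL → factor 7500/450 = 16.667
Overall dilution factor = 54.846 × 16 × 12.5 × 16.667 = 1.8282 × 10^5
Final = 6.00 × 10^6 cells/mL / 1.8282 × 10^5 = 32.8 cells/mL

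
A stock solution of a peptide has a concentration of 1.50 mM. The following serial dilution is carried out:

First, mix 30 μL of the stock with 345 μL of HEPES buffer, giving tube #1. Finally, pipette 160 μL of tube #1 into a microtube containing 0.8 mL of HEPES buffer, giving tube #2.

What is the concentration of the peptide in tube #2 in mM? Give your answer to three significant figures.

0.0200 mM

Step 1: 30 μL + 345 μL = 375 μL total → factor 375/30 = 12.5
Step 2: 160 μL + 0.8 mL = 960 μL total → factor 960/160 = 6
Overall dilution factor = 12.5 × 6 = 75
Final = 1.50 mM / 75 = 0.0200 mM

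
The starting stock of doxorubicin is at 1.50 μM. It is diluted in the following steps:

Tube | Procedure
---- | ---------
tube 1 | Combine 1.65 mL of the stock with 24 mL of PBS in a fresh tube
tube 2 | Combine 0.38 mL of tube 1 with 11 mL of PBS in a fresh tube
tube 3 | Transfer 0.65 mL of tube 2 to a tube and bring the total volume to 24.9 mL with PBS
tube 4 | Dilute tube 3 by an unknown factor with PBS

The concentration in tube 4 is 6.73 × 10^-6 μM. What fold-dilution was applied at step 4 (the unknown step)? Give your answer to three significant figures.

12.5-fold

Step 1: 1.65 mL + 24 mL = 25.65 mL total → factor 25.65/1.65 = 15.545
Step 2: 0.38 mL + 11 mL = 11.38 mL total → factor 11.38/0.38 = 29.947
Step 3: 0.65 mL brought to 24.9 mL → factor 24.9/0.65 = 38.308
Step 4: unknown factor x
Product of known-step factors = 17834
Overall factor = 1.50 μM / (6.73 × 10^-6 μM) = 2.2288 × 10^5
x = 2.2288 × 10^5 / 17834 = 12.5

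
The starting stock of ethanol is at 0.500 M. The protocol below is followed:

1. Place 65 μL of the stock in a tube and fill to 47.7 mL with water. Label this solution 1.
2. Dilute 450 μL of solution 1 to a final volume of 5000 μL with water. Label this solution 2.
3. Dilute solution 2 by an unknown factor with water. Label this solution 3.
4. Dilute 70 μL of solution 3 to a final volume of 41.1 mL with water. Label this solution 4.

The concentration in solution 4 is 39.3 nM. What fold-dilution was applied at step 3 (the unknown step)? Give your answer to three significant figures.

2.66-fold

Step 1: 65 μL brought to 47.7 mL → factor 47700/65 = 733.85
Step 2: 450 μL brought to 5000 μL → factor 5000/450 = 11.111
Step 3: unknown factor x
Step 4: 70 μL brought to 41.1 mL → factor 41100/70 = 587.14
Product of known-step factors = 4.7875 × 10^6
Overall factor = 0.500 M / (39.3 nM) = 1.2723 × 10^7
x = 1.2723 × 10^7 / 4.7875 × 10^6 = 2.66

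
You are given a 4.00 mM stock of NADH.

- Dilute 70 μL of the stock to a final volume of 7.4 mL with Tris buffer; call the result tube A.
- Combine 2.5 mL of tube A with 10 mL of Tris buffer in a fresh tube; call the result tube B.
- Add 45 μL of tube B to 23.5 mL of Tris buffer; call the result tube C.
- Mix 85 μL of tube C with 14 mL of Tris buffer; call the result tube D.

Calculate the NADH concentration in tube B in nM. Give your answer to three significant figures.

7.57 × 10^3 nM

Step 1: 70 μL brought to 7.4 mL → factor 7400/70 = 105.71
Step 2: 2.5 mL + 10 mL = 12.5 mL total → factor 12.5/2.5 = 5
Dilution factor through tube B = 105.71 × 5 = 528.57
[tube B] = 4.00 mM / 528.57 = 0.007568 mM = 7.57 × 10^3 nM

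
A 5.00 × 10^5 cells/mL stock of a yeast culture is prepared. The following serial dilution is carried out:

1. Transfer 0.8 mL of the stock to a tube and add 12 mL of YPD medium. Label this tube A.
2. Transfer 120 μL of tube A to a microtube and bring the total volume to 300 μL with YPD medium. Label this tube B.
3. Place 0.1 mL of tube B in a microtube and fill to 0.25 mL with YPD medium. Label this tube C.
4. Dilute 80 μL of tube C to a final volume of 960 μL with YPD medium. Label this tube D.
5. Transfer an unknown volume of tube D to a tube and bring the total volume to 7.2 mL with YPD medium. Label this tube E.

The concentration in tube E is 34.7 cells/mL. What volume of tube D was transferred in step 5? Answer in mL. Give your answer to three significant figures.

0.600 mL

Step 1: 0.8 mL + 12 mL = 12.8 mL total → factor 12.8/0.8 = 16
Step 2: 120 μL brought to 300 μL → factor 300/120 = 2.5
Step 3: 0.1 mL brought to 0.25 mL → factor 0.25/0.1 = 2.5
Step 4: 80 μL brought to 960 μL → factor 960/80 = 12
Step 5: v brought to 7.2 mL → factor = 7.2 mL/v
Product of known-step factors = 1200
Overall factor = 5.00 × 10^5 cells/mL / (34.7 cells/mL) = 14409
Step-5 factor = 14409 / 1200 = 12.008
v = 7.2 mL / 12.008 = 0.600 mL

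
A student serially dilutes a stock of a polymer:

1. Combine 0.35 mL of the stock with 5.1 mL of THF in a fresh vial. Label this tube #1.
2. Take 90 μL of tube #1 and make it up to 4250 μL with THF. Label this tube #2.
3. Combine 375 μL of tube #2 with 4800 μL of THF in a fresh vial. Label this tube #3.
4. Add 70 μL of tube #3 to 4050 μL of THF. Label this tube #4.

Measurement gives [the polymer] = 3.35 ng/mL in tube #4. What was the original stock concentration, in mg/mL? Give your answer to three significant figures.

2.00 mg/mL

Step 1: 0.35 mL + 5.1 mL = 5.45 mL total → factor 5.45/0.35 = 15.571
Step 2: 90 μL brought to 4250 μL → factor 4250/90 = 47.222
Step 3: 375 μL + 4800 μL = 5175 μL total → factor 5175/375 = 13.8
Step 4: 70 μL + 4050 μL = 4120 μL total → factor 4120/70 = 58.857
Overall dilution factor = 15.571 × 47.222 × 13.8 × 58.857 = 5.9725 × 10^5
Stock = 3.35 ng/mL × 5.9725 × 10^5 = 2.001 × 10^6 ng/mL = 2.00 mg/mL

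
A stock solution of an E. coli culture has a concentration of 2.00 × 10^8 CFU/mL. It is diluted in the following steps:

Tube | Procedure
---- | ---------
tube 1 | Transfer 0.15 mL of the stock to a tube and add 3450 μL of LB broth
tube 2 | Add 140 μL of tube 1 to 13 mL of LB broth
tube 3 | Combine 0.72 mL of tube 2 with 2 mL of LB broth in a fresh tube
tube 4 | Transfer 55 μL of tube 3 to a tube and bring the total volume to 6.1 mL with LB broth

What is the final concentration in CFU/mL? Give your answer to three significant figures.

212 CFU/mL

Step 1: 0.15 mL + 3450 μL = 3.6 mL total → factor 3.6/0.15 = 24
Step 2: 140 μL + 13 mL = 13140 μL total → factor 13140/140 = 93.857
Step 3: 0.72 mL + 2 mL = 2.72 mL total → factor 2.72/0.72 = 3.7778
Step 4: 55 μL brought to 6.1 mL → factor 6100/55 = 110.91
Overall dilution factor = 24 × 93.857 × 3.7778 × 110.91 = 9.438 × 10^5
Final = 2.00 × 10^8 CFU/mL / 9.438 × 10^5 = 212 CFU/mL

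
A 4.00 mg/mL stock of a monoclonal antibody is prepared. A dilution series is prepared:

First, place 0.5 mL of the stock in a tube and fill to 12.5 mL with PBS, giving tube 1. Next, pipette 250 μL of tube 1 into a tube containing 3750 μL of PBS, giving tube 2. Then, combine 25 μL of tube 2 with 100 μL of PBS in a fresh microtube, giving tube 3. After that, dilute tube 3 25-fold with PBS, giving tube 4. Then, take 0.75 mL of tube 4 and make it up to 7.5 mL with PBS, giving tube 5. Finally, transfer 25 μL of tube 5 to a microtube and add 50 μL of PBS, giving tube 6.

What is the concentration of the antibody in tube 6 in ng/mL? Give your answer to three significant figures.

2.67 ng/mL

Step 1: 0.5 mL brought to 12.5 mL → factor 12.5/0.5 = 25
Step 2: 250 μL + 3750 μL = 4000 μL total → factor 4000/250 = 16
Step 3: 25 μL + 100 μL = 125 μL total → factor 125/25 = 5
Step 4: 25-fold → factor 25
Step 5: 0.75 mL brought to 7.5 mL → factor 7.5/0.75 = 10
Step 6: 25 μL + 50 μL = 75 μL total → factor 75/25 = 3
Overall dilution factor = 25 × 16 × 5 × 25 × 10 × 3 = 1.5 × 10^6
Final = 4.00 mg/mL / 1.5 × 10^6 = 2.667 × 10^-6 mg/mL = 2.67 ng/mL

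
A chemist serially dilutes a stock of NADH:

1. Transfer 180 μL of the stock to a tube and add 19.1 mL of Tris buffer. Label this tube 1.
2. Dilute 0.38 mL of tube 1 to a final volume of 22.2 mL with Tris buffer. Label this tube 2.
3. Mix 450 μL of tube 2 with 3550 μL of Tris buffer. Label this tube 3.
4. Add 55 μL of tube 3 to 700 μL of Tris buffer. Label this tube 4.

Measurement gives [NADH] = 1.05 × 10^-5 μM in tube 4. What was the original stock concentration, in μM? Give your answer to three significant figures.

Step 1: 180 μL + 19.1 mL = 19280 μL total → factor 19280/180 = 107.11
Step 2: 0.38 mL brought to 22.2 mL → factor 22.2/0.38 = 58.421
Step 3: 450 μL + 3550 μL = 4000 μL total → factor 4000/450 = 8.8889
Step 4: 55 μL + 700 μL = 755 μL total → factor 755/55 = 13.727
Overall dilution factor = 107.11 × 58.421 × 8.8889 × 13.727 = 7.6355 × 10^5
Stock = 1.05 × 10^-5 μM × 7.6355 × 10^5 = 8.02 μM

8.02 μM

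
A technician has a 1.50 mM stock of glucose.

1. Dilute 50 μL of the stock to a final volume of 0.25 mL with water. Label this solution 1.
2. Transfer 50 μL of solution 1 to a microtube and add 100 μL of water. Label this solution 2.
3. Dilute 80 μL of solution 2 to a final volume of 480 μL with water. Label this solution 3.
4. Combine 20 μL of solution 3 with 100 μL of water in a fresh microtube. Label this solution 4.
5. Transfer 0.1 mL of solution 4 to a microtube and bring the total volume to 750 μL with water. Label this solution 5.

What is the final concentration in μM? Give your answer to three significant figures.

Step 1: 50 μL brought to 0.25 mL → factor 250/50 = 5
Step 2: 50 μL + 100 μL = 150 μL total → factor 150/50 = 3
Step 3: 80 μL brought to 480 μL → factor 480/80 = 6
Step 4: 20 μL + 100 μL = 120 μL total → factor 120/20 = 6
Step 5: 0.1 mL brought to 750 μL → factor 0.75/0.1 = 7.5
Overall dilution factor = 5 × 3 × 6 × 6 × 7.5 = 4050
Final = 1.50 mM / 4050 = 0.0003704 mM = 0.370 μM

0.370 μM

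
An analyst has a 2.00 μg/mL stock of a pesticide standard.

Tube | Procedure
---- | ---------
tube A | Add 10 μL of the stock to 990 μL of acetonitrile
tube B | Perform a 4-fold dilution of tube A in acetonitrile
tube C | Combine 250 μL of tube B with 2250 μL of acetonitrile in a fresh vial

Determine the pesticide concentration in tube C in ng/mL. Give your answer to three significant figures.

0.500 ng/mL

Step 1: 10 μL + 990 μL = 1000 μL total → factor 1000/10 = 100
Step 2: 4-fold → factor 4
Step 3: 250 μL + 2250 μL = 2500 μL total → factor 2500/250 = 10
Overall dilution factor = 100 × 4 × 10 = 4000
Final = 2.00 μg/mL / 4000 = 0.0005000 μg/mL = 0.500 ng/mL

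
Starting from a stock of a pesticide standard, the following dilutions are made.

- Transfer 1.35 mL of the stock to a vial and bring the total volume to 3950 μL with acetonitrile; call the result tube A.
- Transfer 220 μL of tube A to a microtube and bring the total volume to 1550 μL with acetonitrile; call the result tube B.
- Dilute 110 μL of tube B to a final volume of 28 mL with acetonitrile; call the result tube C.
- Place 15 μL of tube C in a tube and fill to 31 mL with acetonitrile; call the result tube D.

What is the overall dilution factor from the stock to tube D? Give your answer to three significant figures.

Step 1: 1.35 mL brought to 3950 μL → factor 3.95/1.35 = 2.9259
Step 2: 220 μL brought to 1550 μL → factor 1550/220 = 7.0455
Step 3: 110 μL brought to 28 mL → factor 28000/110 = 254.55
Step 4: 15 μL brought to 31 mL → factor 31000/15 = 2066.7
Overall dilution factor = 2.9259 × 7.0455 × 254.55 × 2066.7 = 1.0844 × 10^7

1.08 × 10^7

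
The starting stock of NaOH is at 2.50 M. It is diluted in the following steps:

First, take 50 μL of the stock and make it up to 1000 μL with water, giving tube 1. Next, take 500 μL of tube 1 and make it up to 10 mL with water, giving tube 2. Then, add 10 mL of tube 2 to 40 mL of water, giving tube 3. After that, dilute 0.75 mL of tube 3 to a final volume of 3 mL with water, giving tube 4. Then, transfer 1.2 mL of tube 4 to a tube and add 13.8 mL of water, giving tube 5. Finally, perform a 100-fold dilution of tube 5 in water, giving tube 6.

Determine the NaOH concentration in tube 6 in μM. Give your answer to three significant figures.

0.250 μM

Step 1: 50 μL brought to 1000 μL → factor 1000/50 = 20
Step 2: 500 μL brought to 10 mL → factor 10000/500 = 20
Step 3: 10 mL + 40 mL = 50 mL total → factor 50/10 = 5
Step 4: 0.75 mL brought to 3 mL → factor 3/0.75 = 4
Step 5: 1.2 mL + 13.8 mL = 15 mL total → factor 15/1.2 = 12.5
Step 6: 100-fold → factor 100
Overall dilution factor = 20 × 20 × 5 × 4 × 12.5 × 100 = 1 × 10^7
Final = 2.50 M / 1 × 10^7 = 2.500 × 10^-7 M = 0.250 μM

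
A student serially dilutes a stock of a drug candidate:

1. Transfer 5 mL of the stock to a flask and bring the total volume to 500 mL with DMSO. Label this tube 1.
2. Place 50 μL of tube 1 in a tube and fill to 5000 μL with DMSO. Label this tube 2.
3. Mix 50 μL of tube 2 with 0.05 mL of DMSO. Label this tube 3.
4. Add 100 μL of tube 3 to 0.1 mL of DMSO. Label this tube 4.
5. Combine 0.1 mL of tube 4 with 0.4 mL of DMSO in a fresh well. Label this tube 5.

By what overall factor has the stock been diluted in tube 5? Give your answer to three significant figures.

2.00 × 10^5

Step 1: 5 mL brought to 500 mL → factor 500/5 = 100
Step 2: 50 μL brought to 5000 μL → factor 5000/50 = 100
Step 3: 50 μL + 0.05 mL = 100 μL total → factor 100/50 = 2
Step 4: 100 μL + 0.1 mL = 200 μL total → factor 200/100 = 2
Step 5: 0.1 mL + 0.4 mL = 0.5 mL total → factor 0.5/0.1 = 5
Overall dilution factor = 100 × 100 × 2 × 2 × 5 = 2 × 10^5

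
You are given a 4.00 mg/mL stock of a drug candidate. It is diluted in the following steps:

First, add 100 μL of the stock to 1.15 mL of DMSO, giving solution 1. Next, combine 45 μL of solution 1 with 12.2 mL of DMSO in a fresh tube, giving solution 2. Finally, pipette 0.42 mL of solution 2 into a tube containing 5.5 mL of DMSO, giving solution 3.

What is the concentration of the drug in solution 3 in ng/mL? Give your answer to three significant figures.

Step 1: 100 μL + 1.15 mL = 1250 μL total → factor 1250/100 = 12.5
Step 2: 45 μL + 12.2 mL = 12245 μL total → factor 12245/45 = 272.11
Step 3: 0.42 mL + 5.5 mL = 5.92 mL total → factor 5.92/0.42 = 14.095
Overall dilution factor = 12.5 × 272.11 × 14.095 = 47943
Final = 4.00 mg/mL / 47943 = 8.343 × 10^-5 mg/mL = 83.4 ng/mL

83.4 ng/mL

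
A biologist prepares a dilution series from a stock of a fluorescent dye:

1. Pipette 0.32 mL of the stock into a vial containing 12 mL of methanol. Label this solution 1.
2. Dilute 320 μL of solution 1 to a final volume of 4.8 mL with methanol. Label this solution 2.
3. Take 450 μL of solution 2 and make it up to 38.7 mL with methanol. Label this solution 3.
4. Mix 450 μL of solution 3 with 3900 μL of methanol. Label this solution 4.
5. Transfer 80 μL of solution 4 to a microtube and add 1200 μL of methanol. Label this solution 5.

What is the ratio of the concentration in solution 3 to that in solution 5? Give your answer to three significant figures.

Step 1: 0.32 mL + 12 mL = 12.32 mL total → factor 12.32/0.32 = 38.5
Step 2: 320 μL brought to 4.8 mL → factor 4800/320 = 15
Step 3: 450 μL brought to 38.7 mL → factor 38700/450 = 86
Step 4: 450 μL + 3900 μL = 4350 μL total → factor 4350/450 = 9.6667
Step 5: 80 μL + 1200 μL = 1280 μL total → factor 1280/80 = 16
Dilution factor to solution 3 = 49665; to solution 5 = 7.6815 × 10^6
[solution 3]/[solution 5] = (factor to solution 5)/(factor to solution 3) = 7.6815 × 10^6/49665 = 155

155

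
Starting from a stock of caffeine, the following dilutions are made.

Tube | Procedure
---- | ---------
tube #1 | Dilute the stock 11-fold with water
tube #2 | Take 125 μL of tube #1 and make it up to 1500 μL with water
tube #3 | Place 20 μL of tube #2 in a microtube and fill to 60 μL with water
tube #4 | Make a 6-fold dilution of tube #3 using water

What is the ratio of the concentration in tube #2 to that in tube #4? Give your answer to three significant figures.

18.0

Step 1: 11-fold → factor 11
Step 2: 125 μL brought to 1500 μL → factor 1500/125 = 12
Step 3: 20 μL brought to 60 μL → factor 60/20 = 3
Step 4: 6-fold → factor 6
Dilution factor to tube #2 = 132; to tube #4 = 2376
[tube #2]/[tube #4] = (factor to tube #4)/(factor to tube #2) = 2376/132 = 18.0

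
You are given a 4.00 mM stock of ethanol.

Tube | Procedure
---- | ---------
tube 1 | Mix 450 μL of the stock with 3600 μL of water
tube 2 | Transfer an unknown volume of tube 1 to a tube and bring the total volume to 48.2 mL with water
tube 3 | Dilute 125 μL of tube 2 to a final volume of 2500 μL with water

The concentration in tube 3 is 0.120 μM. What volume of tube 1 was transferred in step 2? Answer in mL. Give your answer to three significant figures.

Step 1: 450 μL + 3600 μL = 4050 μL total → factor 4050/450 = 9
Step 2: v brought to 48.2 mL → factor = 48.2 mL/v
Step 3: 125 μL brought to 2500 μL → factor 2500/125 = 20
Product of known-step factors = 180
Overall factor = 4.00 mM / (0.120 μM) = 33333
Step-2 factor = 33333 / 180 = 185.19
v = 48.2 mL / 185.19 = 0.260 mL

0.260 mL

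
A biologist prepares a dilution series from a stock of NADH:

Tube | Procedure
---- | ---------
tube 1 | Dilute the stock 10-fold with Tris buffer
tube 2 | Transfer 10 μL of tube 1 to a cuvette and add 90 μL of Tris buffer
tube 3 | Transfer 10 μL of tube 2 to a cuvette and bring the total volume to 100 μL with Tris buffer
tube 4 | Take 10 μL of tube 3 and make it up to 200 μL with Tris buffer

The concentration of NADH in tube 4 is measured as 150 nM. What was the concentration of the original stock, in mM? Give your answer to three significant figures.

Step 1: 10-fold → factor 10
Step 2: 10 μL + 90 μL = 100 μL total → factor 100/10 = 10
Step 3: 10 μL brought to 100 μL → factor 100/10 = 10
Step 4: 10 μL brought to 200 μL → factor 200/10 = 20
Overall dilution factor = 10 × 10 × 10 × 20 = 20000
Stock = 150 nM × 20000 = 3.000 × 10^6 nM = 3.00 mM

3.00 mM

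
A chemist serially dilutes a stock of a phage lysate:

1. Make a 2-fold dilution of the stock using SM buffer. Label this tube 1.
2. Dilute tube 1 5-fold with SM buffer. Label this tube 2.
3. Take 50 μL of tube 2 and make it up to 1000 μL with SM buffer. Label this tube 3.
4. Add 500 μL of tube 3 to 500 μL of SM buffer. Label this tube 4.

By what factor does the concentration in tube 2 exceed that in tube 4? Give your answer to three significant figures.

Step 1: 2-fold → factor 2
Step 2: 5-fold → factor 5
Step 3: 50 μL brought to 1000 μL → factor 1000/50 = 20
Step 4: 500 μL + 500 μL = 1000 μL total → factor 1000/500 = 2
Dilution factor to tube 2 = 10; to tube 4 = 400
[tube 2]/[tube 4] = (factor to tube 4)/(factor to tube 2) = 400/10 = 40.0

40.0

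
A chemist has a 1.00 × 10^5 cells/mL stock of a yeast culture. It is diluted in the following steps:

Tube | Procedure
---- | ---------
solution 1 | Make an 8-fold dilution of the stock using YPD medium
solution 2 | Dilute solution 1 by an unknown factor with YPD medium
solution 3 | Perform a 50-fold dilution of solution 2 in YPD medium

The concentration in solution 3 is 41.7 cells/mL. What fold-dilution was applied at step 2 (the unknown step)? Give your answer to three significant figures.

Step 1: 8-fold → factor 8
Step 2: unknown factor x
Step 3: 50-fold → factor 50
Product of known-step factors = 400
Overall factor = 1.00 × 10^5 cells/mL / (41.7 cells/mL) = 2398.1
x = 2398.1 / 400 = 6.00

6.00-fold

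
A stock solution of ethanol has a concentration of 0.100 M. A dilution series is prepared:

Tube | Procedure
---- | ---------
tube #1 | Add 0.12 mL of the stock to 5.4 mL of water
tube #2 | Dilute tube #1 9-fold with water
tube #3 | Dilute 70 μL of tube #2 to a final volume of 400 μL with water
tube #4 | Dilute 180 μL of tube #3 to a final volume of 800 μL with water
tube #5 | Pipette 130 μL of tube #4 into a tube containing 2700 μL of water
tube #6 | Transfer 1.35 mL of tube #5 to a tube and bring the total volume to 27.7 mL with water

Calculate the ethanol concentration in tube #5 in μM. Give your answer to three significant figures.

0.437 μM

Step 1: 0.12 mL + 5.4 mL = 5.52 mL total → factor 5.52/0.12 = 46
Step 2: 9-fold → factor 9
Step 3: 70 μL brought to 400 μL → factor 400/70 = 5.7143
Step 4: 180 μL brought to 800 μL → factor 800/180 = 4.4444
Step 5: 130 μL + 2700 μL = 2830 μL total → factor 2830/130 = 21.769
Dilution factor through tube #5 = 46 × 9 × 5.7143 × 4.4444 × 21.769 = 2.2889 × 10^5
[tube #5] = 0.100 M / 2.2889 × 10^5 = 4.369 × 10^-7 M = 0.437 μM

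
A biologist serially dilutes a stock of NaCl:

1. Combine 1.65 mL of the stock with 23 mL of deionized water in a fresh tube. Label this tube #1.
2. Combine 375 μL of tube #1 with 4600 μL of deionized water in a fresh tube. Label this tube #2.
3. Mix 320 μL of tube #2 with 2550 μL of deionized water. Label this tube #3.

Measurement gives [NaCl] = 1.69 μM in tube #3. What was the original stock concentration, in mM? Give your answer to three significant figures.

Step 1: 1.65 mL + 23 mL = 24.65 mL total → factor 24.65/1.65 = 14.939
Step 2: 375 μL + 4600 μL = 4975 μL total → factor 4975/375 = 13.267
Step 3: 320 μL + 2550 μL = 2870 μL total → factor 2870/320 = 8.9688
Overall dilution factor = 14.939 × 13.267 × 8.9688 = 1777.6
Stock = 1.69 μM × 1777.6 = 3004 μM = 3.00 mM

3.00 mM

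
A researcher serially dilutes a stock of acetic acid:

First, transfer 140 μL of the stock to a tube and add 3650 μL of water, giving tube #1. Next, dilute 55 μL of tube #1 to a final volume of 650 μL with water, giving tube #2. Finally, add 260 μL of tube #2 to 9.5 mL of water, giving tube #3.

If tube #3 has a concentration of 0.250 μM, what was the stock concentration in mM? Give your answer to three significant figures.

3.00 mM

Step 1: 140 μL + 3650 μL = 3790 μL total → factor 3790/140 = 27.071
Step 2: 55 μL brought to 650 μL → factor 650/55 = 11.818
Step 3: 260 μL + 9.5 mL = 9760 μL total → factor 9760/260 = 37.538
Overall dilution factor = 27.071 × 11.818 × 37.538 = 12010
Stock = 0.250 μM × 12010 = 3002 μM = 3.00 mM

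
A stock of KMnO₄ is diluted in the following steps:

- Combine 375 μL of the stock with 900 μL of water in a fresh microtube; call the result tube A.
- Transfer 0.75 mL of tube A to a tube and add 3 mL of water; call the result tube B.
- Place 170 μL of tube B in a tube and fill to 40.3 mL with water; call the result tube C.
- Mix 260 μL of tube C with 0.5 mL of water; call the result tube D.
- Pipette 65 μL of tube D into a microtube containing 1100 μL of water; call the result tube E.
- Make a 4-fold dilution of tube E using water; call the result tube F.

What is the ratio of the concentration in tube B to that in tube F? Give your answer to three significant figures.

Step 1: 375 μL + 900 μL = 1275 μL total → factor 1275/375 = 3.4
Step 2: 0.75 mL + 3 mL = 3.75 mL total → factor 3.75/0.75 = 5
Step 3: 170 μL brought to 40.3 mL → factor 40300/170 = 237.06
Step 4: 260 μL + 0.5 mL = 760 μL total → factor 760/260 = 2.9231
Step 5: 65 μL + 1100 μL = 1165 μL total → factor 1165/65 = 17.923
Step 6: 4-fold → factor 4
Dilution factor to tube B = 17; to tube F = 8.4454 × 10^5
[tube B]/[tube F] = (factor to tube F)/(factor to tube B) = 8.4454 × 10^5/17 = 4.97 × 10^4

4.97 × 10^4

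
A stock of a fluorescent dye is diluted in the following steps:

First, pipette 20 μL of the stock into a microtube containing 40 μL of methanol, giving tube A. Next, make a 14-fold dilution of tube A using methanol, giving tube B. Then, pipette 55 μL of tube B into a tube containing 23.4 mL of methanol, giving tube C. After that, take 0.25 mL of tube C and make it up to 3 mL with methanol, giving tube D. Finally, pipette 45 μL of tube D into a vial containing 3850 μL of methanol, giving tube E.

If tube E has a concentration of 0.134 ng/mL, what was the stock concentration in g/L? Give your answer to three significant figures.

Step 1: 20 μL + 40 μL = 60 μL total → factor 60/20 = 3
Step 2: 14-fold → factor 14
Step 3: 55 μL + 23.4 mL = 23455 μL total → factor 23455/55 = 426.45
Step 4: 0.25 mL brought to 3 mL → factor 3/0.25 = 12
Step 5: 45 μL + 3850 μL = 3895 μL total → factor 3895/45 = 86.556
Overall dilution factor = 3 × 14 × 426.45 × 12 × 86.556 = 1.8604 × 10^7
Stock = 0.134 ng/mL × 1.8604 × 10^7 = 2.493 × 10^6 ng/mL = 2.49 g/L

2.49 g/L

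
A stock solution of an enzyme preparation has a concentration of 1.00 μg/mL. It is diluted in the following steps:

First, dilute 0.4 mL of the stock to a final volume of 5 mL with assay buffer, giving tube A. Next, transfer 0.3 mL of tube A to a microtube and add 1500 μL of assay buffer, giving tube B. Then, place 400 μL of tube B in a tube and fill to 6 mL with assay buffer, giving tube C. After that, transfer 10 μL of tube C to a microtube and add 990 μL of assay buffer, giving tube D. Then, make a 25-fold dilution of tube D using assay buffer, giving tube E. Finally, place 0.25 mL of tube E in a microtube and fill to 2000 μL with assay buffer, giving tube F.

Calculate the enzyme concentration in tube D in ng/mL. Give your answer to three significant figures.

0.00889 ng/mL

Step 1: 0.4 mL brought to 5 mL → factor 5/0.4 = 12.5
Step 2: 0.3 mL + 1500 μL = 1.8 mL total → factor 1.8/0.3 = 6
Step 3: 400 μL brought to 6 mL → factor 6000/400 = 15
Step 4: 10 μL + 990 μL = 1000 μL total → factor 1000/10 = 100
Dilution factor through tube D = 12.5 × 6 × 15 × 100 = 1.125 × 10^5
[tube D] = 1.00 μg/mL / 1.125 × 10^5 = 8.889 × 10^-6 μg/mL = 0.00889 ng/mL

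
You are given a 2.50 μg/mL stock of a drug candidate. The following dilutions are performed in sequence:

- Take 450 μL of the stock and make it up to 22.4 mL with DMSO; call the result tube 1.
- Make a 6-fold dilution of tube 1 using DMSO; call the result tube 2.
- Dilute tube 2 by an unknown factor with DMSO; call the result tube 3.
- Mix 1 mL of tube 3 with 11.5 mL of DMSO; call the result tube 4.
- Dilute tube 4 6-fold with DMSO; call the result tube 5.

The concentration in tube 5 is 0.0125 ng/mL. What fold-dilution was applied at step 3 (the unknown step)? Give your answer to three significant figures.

Step 1: 450 μL brought to 22.4 mL → factor 22400/450 = 49.778
Step 2: 6-fold → factor 6
Step 3: unknown factor x
Step 4: 1 mL + 11.5 mL = 12.5 mL total → factor 12.5/1 = 12.5
Step 5: 6-fold → factor 6
Product of known-step factors = 22400
Overall factor = 2.50 μg/mL / (0.0125 ng/mL) = 2 × 10^5
x = 2 × 10^5 / 22400 = 8.93

8.93-fold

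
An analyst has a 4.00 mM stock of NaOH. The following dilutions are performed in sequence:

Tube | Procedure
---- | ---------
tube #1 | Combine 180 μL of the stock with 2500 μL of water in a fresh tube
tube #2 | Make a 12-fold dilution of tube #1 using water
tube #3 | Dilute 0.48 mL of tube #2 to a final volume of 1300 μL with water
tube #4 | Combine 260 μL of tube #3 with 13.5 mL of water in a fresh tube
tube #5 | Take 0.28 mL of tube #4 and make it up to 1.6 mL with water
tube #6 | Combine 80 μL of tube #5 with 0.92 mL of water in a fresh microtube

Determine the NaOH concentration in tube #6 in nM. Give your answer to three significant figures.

Step 1: 180 μL + 2500 μL = 2680 μL total → factor 2680/180 = 14.889
Step 2: 12-fold → factor 12
Step 3: 0.48 mL brought to 1300 μL → factor 1.3/0.48 = 2.7083
Step 4: 260 μL + 13.5 mL = 13760 μL total → factor 13760/260 = 52.923
Step 5: 0.28 mL brought to 1.6 mL → factor 1.6/0.28 = 5.7143
Step 6: 80 μL + 0.92 mL = 1000 μL total → factor 1000/80 = 12.5
Overall dilution factor = 14.889 × 12 × 2.7083 × 52.923 × 5.7143 × 12.5 = 1.8292 × 10^6
Final = 4.00 mM / 1.8292 × 10^6 = 2.187 × 10^-6 mM = 2.19 nM

2.19 nM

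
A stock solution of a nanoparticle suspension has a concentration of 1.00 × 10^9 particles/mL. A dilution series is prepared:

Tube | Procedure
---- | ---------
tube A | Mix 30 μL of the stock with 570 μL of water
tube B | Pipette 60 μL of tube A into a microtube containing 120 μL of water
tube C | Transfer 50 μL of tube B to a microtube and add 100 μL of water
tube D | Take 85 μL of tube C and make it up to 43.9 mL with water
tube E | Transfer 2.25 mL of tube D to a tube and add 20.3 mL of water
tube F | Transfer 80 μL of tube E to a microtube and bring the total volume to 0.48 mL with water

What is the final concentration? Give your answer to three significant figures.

179 particles/mL

Step 1: 30 μL + 570 μL = 600 μL total → factor 600/30 = 20
Step 2: 60 μL + 120 μL = 180 μL total → factor 180/60 = 3
Step 3: 50 μL + 100 μL = 150 μL total → factor 150/50 = 3
Step 4: 85 μL brought to 43.9 mL → factor 43900/85 = 516.47
Step 5: 2.25 mL + 20.3 mL = 22.55 mL total → factor 22.55/2.25 = 10.022
Step 6: 80 μL brought to 0.48 mL → factor 480/80 = 6
Overall dilution factor = 20 × 3 × 3 × 516.47 × 10.022 × 6 = 5.5903 × 10^6
Final = 1.00 × 10^9 particles/mL / 5.5903 × 10^6 = 179 particles/mL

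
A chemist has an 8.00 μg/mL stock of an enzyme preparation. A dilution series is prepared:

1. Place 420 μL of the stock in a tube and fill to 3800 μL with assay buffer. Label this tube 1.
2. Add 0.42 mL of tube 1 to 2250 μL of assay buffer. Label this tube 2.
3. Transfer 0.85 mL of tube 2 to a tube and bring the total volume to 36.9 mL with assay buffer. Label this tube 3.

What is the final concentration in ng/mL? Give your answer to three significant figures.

Step 1: 420 μL brought to 3800 μL → factor 3800/420 = 9.0476
Step 2: 0.42 mL + 2250 μL = 2.67 mL total → factor 2.67/0.42 = 6.3571
Step 3: 0.85 mL brought to 36.9 mL → factor 36.9/0.85 = 43.412
Overall dilution factor = 9.0476 × 6.3571 × 43.412 = 2496.9
Final = 8.00 μg/mL / 2496.9 = 0.003204 μg/mL = 3.20 ng/mL

3.20 ng/mL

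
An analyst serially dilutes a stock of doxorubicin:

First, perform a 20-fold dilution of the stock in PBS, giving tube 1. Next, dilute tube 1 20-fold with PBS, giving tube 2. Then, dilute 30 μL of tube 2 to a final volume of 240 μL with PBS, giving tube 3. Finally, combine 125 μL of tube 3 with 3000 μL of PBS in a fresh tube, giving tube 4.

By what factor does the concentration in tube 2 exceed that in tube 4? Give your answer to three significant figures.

200

Step 1: 20-fold → factor 20
Step 2: 20-fold → factor 20
Step 3: 30 μL brought to 240 μL → factor 240/30 = 8
Step 4: 125 μL + 3000 μL = 3125 μL total → factor 3125/125 = 25
Dilution factor to tube 2 = 400; to tube 4 = 80000
[tube 2]/[tube 4] = (factor to tube 4)/(factor to tube 2) = 80000/400 = 200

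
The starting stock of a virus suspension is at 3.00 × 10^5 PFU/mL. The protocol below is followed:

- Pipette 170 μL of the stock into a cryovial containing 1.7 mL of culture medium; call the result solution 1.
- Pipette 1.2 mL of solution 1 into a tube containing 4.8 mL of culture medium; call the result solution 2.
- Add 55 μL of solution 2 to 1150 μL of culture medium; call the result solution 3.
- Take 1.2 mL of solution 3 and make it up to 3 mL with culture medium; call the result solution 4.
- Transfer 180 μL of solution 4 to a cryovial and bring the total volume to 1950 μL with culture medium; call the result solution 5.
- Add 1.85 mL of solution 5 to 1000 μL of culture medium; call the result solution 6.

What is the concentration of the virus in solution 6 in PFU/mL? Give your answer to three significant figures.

5.97 PFU/mL

Step 1: 170 μL + 1.7 mL = 1870 μL total → factor 1870/170 = 11
Step 2: 1.2 mL + 4.8 mL = 6 mL total → factor 6/1.2 = 5
Step 3: 55 μL + 1150 μL = 1205 μL total → factor 1205/55 = 21.909
Step 4: 1.2 mL brought to 3 mL → factor 3/1.2 = 2.5
Step 5: 180 μL brought to 1950 μL → factor 1950/180 = 10.833
Step 6: 1.85 mL + 1000 μL = 2.85 mL total → factor 2.85/1.85 = 1.5405
Dilution factor through solution 6 = 11 × 5 × 21.909 × 2.5 × 10.833 × 1.5405 = 50276
[solution 6] = 3.00 × 10^5 PFU/mL / 50276 = 5.97 PFU/mL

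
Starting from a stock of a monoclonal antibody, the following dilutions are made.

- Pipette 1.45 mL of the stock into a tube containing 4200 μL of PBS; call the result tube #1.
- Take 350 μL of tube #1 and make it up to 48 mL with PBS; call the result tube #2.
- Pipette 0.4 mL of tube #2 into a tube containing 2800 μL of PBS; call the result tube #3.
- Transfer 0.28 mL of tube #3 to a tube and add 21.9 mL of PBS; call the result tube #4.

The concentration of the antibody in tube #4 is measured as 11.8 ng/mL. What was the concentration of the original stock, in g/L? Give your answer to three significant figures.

4.00 g/L

Step 1: 1.45 mL + 4200 μL = 5.65 mL total → factor 5.65/1.45 = 3.8966
Step 2: 350 μL brought to 48 mL → factor 48000/350 = 137.14
Step 3: 0.4 mL + 2800 μL = 3.2 mL total → factor 3.2/0.4 = 8
Step 4: 0.28 mL + 21.9 mL = 22.18 mL total → factor 22.18/0.28 = 79.214
Overall dilution factor = 3.8966 × 137.14 × 8 × 79.214 = 3.3865 × 10^5
Stock = 11.8 ng/mL × 3.3865 × 10^5 = 3.996 × 10^6 ng/mL = 4.00 g/L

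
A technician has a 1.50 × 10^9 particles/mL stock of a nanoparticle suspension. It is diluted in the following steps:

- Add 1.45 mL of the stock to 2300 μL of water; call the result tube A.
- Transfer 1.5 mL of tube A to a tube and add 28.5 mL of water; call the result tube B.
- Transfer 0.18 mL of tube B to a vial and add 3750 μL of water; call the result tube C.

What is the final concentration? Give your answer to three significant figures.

1.33 × 10^6 particles/mL

Step 1: 1.45 mL + 2300 μL = 3.75 mL total → factor 3.75/1.45 = 2.5862
Step 2: 1.5 mL + 28.5 mL = 30 mL total → factor 30/1.5 = 20
Step 3: 0.18 mL + 3750 μL = 3.93 mL total → factor 3.93/0.18 = 21.833
Overall dilution factor = 2.5862 × 20 × 21.833 = 1129.3
Final = 1.50 × 10^9 particles/mL / 1129.3 = 1.33 × 10^6 particles/mL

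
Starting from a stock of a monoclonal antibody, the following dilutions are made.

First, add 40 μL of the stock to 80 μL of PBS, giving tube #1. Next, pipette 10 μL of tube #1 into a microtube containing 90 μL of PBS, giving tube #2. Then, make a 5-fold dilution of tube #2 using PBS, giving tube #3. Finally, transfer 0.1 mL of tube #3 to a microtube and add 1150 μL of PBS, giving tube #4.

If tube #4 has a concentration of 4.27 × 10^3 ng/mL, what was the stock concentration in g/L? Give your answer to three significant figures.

Step 1: 40 μL + 80 μL = 120 μL total → factor 120/40 = 3
Step 2: 10 μL + 90 μL = 100 μL total → factor 100/10 = 10
Step 3: 5-fold → factor 5
Step 4: 0.1 mL + 1150 μL = 1.25 mL total → factor 1.25/0.1 = 12.5
Overall dilution factor = 3 × 10 × 5 × 12.5 = 1875
Stock = 4.27 × 10^3 ng/mL × 1875 = 8.006 × 10^6 ng/mL = 8.01 g/L

8.01 g/L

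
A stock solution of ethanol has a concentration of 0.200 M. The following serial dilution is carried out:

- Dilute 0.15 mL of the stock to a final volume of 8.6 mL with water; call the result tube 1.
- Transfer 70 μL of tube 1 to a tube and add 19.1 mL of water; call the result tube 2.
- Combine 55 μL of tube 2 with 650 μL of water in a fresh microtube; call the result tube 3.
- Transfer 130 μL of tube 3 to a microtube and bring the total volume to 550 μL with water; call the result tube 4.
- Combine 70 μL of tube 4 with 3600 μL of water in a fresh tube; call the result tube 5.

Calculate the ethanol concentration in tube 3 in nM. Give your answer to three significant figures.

994 nM

Step 1: 0.15 mL brought to 8.6 mL → factor 8.6/0.15 = 57.333
Step 2: 70 μL + 19.1 mL = 19170 μL total → factor 19170/70 = 273.86
Step 3: 55 μL + 650 μL = 705 μL total → factor 705/55 = 12.818
Dilution factor through tube 3 = 57.333 × 273.86 × 12.818 = 2.0126 × 10^5
[tube 3] = 0.200 M / 2.0126 × 10^5 = 9.937 × 10^-7 M = 994 nM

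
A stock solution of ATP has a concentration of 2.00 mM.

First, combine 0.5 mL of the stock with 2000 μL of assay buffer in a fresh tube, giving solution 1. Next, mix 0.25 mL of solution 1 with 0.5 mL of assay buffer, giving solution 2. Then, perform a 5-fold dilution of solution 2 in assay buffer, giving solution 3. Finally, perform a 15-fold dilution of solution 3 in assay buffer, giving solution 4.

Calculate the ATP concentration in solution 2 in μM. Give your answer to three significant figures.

Step 1: 0.5 mL + 2000 μL = 2.5 mL total → factor 2.5/0.5 = 5
Step 2: 0.25 mL + 0.5 mL = 0.75 mL total → factor 0.75/0.25 = 3
Dilution factor through solution 2 = 5 × 3 = 15
[solution 2] = 2.00 mM / 15 = 0.1333 mM = 133 μM

133 μM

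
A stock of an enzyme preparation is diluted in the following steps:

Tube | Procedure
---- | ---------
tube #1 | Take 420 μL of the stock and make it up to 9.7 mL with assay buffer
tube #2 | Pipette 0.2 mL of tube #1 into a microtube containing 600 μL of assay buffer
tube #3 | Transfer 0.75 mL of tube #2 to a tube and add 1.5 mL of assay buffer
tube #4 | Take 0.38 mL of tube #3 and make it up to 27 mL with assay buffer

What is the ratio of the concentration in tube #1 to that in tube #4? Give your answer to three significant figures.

853

Step 1: 420 μL brought to 9.7 mL → factor 9700/420 = 23.095
Step 2: 0.2 mL + 600 μL = 0.8 mL total → factor 0.8/0.2 = 4
Step 3: 0.75 mL + 1.5 mL = 2.25 mL total → factor 2.25/0.75 = 3
Step 4: 0.38 mL brought to 27 mL → factor 27/0.38 = 71.053
Dilution factor to tube #1 = 23.095; to tube #4 = 19692
[tube #1]/[tube #4] = (factor to tube #4)/(factor to tube #1) = 19692/23.095 = 853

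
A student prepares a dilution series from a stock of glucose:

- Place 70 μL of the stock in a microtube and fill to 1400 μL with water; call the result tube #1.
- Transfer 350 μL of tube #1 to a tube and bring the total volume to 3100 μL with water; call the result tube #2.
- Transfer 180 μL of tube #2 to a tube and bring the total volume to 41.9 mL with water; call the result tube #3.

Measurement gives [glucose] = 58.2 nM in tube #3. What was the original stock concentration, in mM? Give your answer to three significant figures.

Step 1: 70 μL brought to 1400 μL → factor 1400/70 = 20
Step 2: 350 μL brought to 3100 μL → factor 3100/350 = 8.8571
Step 3: 180 μL brought to 41.9 mL → factor 41900/180 = 232.78
Overall dilution factor = 20 × 8.8571 × 232.78 = 41235
Stock = 58.2 nM × 41235 = 2.400 × 10^6 nM = 2.40 mM

2.40 mM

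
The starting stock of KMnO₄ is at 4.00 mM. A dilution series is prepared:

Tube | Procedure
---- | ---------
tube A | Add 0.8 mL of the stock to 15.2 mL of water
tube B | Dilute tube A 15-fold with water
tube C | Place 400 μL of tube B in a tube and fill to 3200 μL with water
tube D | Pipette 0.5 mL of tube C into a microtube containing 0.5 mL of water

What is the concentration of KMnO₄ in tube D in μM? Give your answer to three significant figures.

0.833 μM

Step 1: 0.8 mL + 15.2 mL = 16 mL total → factor 16/0.8 = 20
Step 2: 15-fold → factor 15
Step 3: 400 μL brought to 3200 μL → factor 3200/400 = 8
Step 4: 0.5 mL + 0.5 mL = 1 mL total → factor 1/0.5 = 2
Overall dilution factor = 20 × 15 × 8 × 2 = 4800
Final = 4.00 mM / 4800 = 0.0008333 mM = 0.833 μM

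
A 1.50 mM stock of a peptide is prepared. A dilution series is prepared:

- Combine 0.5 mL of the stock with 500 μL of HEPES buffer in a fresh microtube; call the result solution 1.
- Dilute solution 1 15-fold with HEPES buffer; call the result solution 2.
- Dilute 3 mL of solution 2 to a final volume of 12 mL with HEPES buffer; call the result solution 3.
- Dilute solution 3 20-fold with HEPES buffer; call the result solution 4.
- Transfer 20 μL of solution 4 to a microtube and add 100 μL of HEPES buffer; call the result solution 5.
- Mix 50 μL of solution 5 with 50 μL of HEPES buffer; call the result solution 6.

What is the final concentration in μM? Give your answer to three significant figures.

0.0521 μM

Step 1: 0.5 mL + 500 μL = 1 mL total → factor 1/0.5 = 2
Step 2: 15-fold → factor 15
Step 3: 3 mL brought to 12 mL → factor 12/3 = 4
Step 4: 20-fold → factor 20
Step 5: 20 μL + 100 μL = 120 μL total → factor 120/20 = 6
Step 6: 50 μL + 50 μL = 100 μL total → factor 100/50 = 2
Overall dilution factor = 2 × 15 × 4 × 20 × 6 × 2 = 28800
Final = 1.50 mM / 28800 = 5.208 × 10^-5 mM = 0.0521 μM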